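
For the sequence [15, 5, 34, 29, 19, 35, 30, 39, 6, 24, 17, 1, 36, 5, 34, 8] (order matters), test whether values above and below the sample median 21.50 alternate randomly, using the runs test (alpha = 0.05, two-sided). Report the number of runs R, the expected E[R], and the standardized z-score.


Step 1: Compute median = 21.50; label A = above, B = below.
Labels in order: BBAABAAABABBABAB  (n_A = 8, n_B = 8)
Step 2: Count runs R = 11.
Step 3: Under H0 (random ordering), E[R] = 2*n_A*n_B/(n_A+n_B) + 1 = 2*8*8/16 + 1 = 9.0000.
        Var[R] = 2*n_A*n_B*(2*n_A*n_B - n_A - n_B) / ((n_A+n_B)^2 * (n_A+n_B-1)) = 14336/3840 = 3.7333.
        SD[R] = 1.9322.
Step 4: Continuity-corrected z = (R - 0.5 - E[R]) / SD[R] = (11 - 0.5 - 9.0000) / 1.9322 = 0.7763.
Step 5: Two-sided p-value via normal approximation = 2*(1 - Phi(|z|)) = 0.437558.
Step 6: alpha = 0.05. fail to reject H0.

R = 11, z = 0.7763, p = 0.437558, fail to reject H0.


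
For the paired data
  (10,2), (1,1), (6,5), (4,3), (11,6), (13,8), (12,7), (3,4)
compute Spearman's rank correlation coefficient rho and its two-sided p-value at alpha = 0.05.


Step 1: Rank x and y separately (midranks; no ties here).
rank(x): 10->5, 1->1, 6->4, 4->3, 11->6, 13->8, 12->7, 3->2
rank(y): 2->2, 1->1, 5->5, 3->3, 6->6, 8->8, 7->7, 4->4
Step 2: d_i = R_x(i) - R_y(i); compute d_i^2.
  (5-2)^2=9, (1-1)^2=0, (4-5)^2=1, (3-3)^2=0, (6-6)^2=0, (8-8)^2=0, (7-7)^2=0, (2-4)^2=4
sum(d^2) = 14.
Step 3: rho = 1 - 6*14 / (8*(8^2 - 1)) = 1 - 84/504 = 0.833333.
Step 4: Under H0, t = rho * sqrt((n-2)/(1-rho^2)) = 3.6927 ~ t(6).
Step 5: Two-sided p-value from the t-distribution with 6 df = 0.010176.
Step 6: alpha = 0.05. reject H0.

rho = 0.8333, p = 0.010176, reject H0 at alpha = 0.05.


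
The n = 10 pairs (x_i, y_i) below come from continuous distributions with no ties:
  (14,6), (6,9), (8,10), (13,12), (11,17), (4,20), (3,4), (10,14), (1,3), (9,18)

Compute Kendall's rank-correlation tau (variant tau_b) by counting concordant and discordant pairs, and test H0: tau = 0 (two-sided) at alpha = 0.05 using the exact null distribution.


Step 1: Enumerate the 45 unordered pairs (i,j) with i<j and classify each by sign(x_j-x_i) * sign(y_j-y_i).
  (1,2):dx=-8,dy=+3->D; (1,3):dx=-6,dy=+4->D; (1,4):dx=-1,dy=+6->D; (1,5):dx=-3,dy=+11->D
  (1,6):dx=-10,dy=+14->D; (1,7):dx=-11,dy=-2->C; (1,8):dx=-4,dy=+8->D; (1,9):dx=-13,dy=-3->C
  (1,10):dx=-5,dy=+12->D; (2,3):dx=+2,dy=+1->C; (2,4):dx=+7,dy=+3->C; (2,5):dx=+5,dy=+8->C
  (2,6):dx=-2,dy=+11->D; (2,7):dx=-3,dy=-5->C; (2,8):dx=+4,dy=+5->C; (2,9):dx=-5,dy=-6->C
  (2,10):dx=+3,dy=+9->C; (3,4):dx=+5,dy=+2->C; (3,5):dx=+3,dy=+7->C; (3,6):dx=-4,dy=+10->D
  (3,7):dx=-5,dy=-6->C; (3,8):dx=+2,dy=+4->C; (3,9):dx=-7,dy=-7->C; (3,10):dx=+1,dy=+8->C
  (4,5):dx=-2,dy=+5->D; (4,6):dx=-9,dy=+8->D; (4,7):dx=-10,dy=-8->C; (4,8):dx=-3,dy=+2->D
  (4,9):dx=-12,dy=-9->C; (4,10):dx=-4,dy=+6->D; (5,6):dx=-7,dy=+3->D; (5,7):dx=-8,dy=-13->C
  (5,8):dx=-1,dy=-3->C; (5,9):dx=-10,dy=-14->C; (5,10):dx=-2,dy=+1->D; (6,7):dx=-1,dy=-16->C
  (6,8):dx=+6,dy=-6->D; (6,9):dx=-3,dy=-17->C; (6,10):dx=+5,dy=-2->D; (7,8):dx=+7,dy=+10->C
  (7,9):dx=-2,dy=-1->C; (7,10):dx=+6,dy=+14->C; (8,9):dx=-9,dy=-11->C; (8,10):dx=-1,dy=+4->D
  (9,10):dx=+8,dy=+15->C
Step 2: C = 27, D = 18, total pairs = 45.
Step 3: tau = (C - D)/(n(n-1)/2) = (27 - 18)/45 = 0.200000.
Step 4: Exact two-sided p-value (enumerate n! = 3628800 permutations of y under H0): p = 0.484313.
Step 5: alpha = 0.05. fail to reject H0.

tau_b = 0.2000 (C=27, D=18), p = 0.484313, fail to reject H0.


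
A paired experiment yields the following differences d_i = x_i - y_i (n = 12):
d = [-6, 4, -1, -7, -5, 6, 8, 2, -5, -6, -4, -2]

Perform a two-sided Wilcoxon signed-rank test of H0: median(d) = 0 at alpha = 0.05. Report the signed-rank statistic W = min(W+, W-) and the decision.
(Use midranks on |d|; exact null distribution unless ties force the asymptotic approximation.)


Step 1: Drop any zero differences (none here) and take |d_i|.
|d| = [6, 4, 1, 7, 5, 6, 8, 2, 5, 6, 4, 2]
Step 2: Midrank |d_i| (ties get averaged ranks).
ranks: |6|->9, |4|->4.5, |1|->1, |7|->11, |5|->6.5, |6|->9, |8|->12, |2|->2.5, |5|->6.5, |6|->9, |4|->4.5, |2|->2.5
Step 3: Attach original signs; sum ranks with positive sign and with negative sign.
W+ = 4.5 + 9 + 12 + 2.5 = 28
W- = 9 + 1 + 11 + 6.5 + 6.5 + 9 + 4.5 + 2.5 = 50
(Check: W+ + W- = 78 should equal n(n+1)/2 = 78.)
Step 4: Test statistic W = min(W+, W-) = 28.
Step 5: Ties in |d|, so use the tie-corrected normal approximation.
        E[W] = n(n+1)/4 = 12*13/4 = 39.
        Tie groups: |d|=2 (t=2), |d|=4 (t=2), |d|=5 (t=2), |d|=6 (t=3); sum(t^3 - t) = 42.
        Var[W] = n(n+1)(2n+1)/24 - sum(t^3-t)/48 = 3900/24 - 42/48 = 161.625.
        z = (W - E[W]) / sqrt(Var[W]) = (28 - 39) / 12.7132 = -0.8652.
        Two-sided p = 2*Phi(z) = 0.386905.
Step 6: alpha = 0.05. fail to reject H0.

W+ = 28, W- = 50, W = min = 28, p = 0.386905, fail to reject H0.


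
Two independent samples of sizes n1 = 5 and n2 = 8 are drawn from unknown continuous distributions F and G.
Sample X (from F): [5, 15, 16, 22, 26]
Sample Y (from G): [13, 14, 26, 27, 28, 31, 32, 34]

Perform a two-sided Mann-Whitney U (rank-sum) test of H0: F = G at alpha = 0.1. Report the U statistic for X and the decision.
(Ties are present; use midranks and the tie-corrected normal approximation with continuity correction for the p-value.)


Step 1: Combine and sort all 13 observations; assign midranks.
sorted (value, group): (5,X), (13,Y), (14,Y), (15,X), (16,X), (22,X), (26,X), (26,Y), (27,Y), (28,Y), (31,Y), (32,Y), (34,Y)
ranks: 5->1, 13->2, 14->3, 15->4, 16->5, 22->6, 26->7.5, 26->7.5, 27->9, 28->10, 31->11, 32->12, 34->13
Step 2: Rank sum for X: R1 = 1 + 4 + 5 + 6 + 7.5 = 23.5.
Step 3: U_X = R1 - n1(n1+1)/2 = 23.5 - 5*6/2 = 23.5 - 15 = 8.5.
       U_Y = n1*n2 - U_X = 40 - 8.5 = 31.5.
Step 4: Ties are present, so use the tie-corrected normal approximation (with continuity correction) for the p-value.
Step 5: p-value = 0.106864; compare to alpha = 0.1. fail to reject H0.

U_X = 8.5, p = 0.106864, fail to reject H0 at alpha = 0.1.


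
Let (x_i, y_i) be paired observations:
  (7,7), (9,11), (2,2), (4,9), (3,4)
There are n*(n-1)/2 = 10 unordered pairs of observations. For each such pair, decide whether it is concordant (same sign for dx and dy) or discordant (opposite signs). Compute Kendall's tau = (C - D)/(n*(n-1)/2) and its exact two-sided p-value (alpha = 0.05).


Step 1: Enumerate the 10 unordered pairs (i,j) with i<j and classify each by sign(x_j-x_i) * sign(y_j-y_i).
  (1,2):dx=+2,dy=+4->C; (1,3):dx=-5,dy=-5->C; (1,4):dx=-3,dy=+2->D; (1,5):dx=-4,dy=-3->C
  (2,3):dx=-7,dy=-9->C; (2,4):dx=-5,dy=-2->C; (2,5):dx=-6,dy=-7->C; (3,4):dx=+2,dy=+7->C
  (3,5):dx=+1,dy=+2->C; (4,5):dx=-1,dy=-5->C
Step 2: C = 9, D = 1, total pairs = 10.
Step 3: tau = (C - D)/(n(n-1)/2) = (9 - 1)/10 = 0.800000.
Step 4: Exact two-sided p-value (enumerate n! = 120 permutations of y under H0): p = 0.083333.
Step 5: alpha = 0.05. fail to reject H0.

tau_b = 0.8000 (C=9, D=1), p = 0.083333, fail to reject H0.


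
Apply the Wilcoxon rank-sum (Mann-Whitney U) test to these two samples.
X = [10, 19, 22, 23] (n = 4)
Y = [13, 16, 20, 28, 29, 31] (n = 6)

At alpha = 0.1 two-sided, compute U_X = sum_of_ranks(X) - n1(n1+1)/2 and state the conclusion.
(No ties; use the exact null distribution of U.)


Step 1: Combine and sort all 10 observations; assign midranks.
sorted (value, group): (10,X), (13,Y), (16,Y), (19,X), (20,Y), (22,X), (23,X), (28,Y), (29,Y), (31,Y)
ranks: 10->1, 13->2, 16->3, 19->4, 20->5, 22->6, 23->7, 28->8, 29->9, 31->10
Step 2: Rank sum for X: R1 = 1 + 4 + 6 + 7 = 18.
Step 3: U_X = R1 - n1(n1+1)/2 = 18 - 4*5/2 = 18 - 10 = 8.
       U_Y = n1*n2 - U_X = 24 - 8 = 16.
Step 4: No ties, so the exact null distribution of U (based on enumerating the C(10,4) = 210 equally likely rank assignments) gives the two-sided p-value.
Step 5: p-value = 0.476190; compare to alpha = 0.1. fail to reject H0.

U_X = 8, p = 0.476190, fail to reject H0 at alpha = 0.1.


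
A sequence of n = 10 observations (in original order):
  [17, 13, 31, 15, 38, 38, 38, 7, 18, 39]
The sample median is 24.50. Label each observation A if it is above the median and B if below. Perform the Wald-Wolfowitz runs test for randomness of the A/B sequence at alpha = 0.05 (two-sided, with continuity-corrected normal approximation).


Step 1: Compute median = 24.50; label A = above, B = below.
Labels in order: BBABAAABBA  (n_A = 5, n_B = 5)
Step 2: Count runs R = 6.
Step 3: Under H0 (random ordering), E[R] = 2*n_A*n_B/(n_A+n_B) + 1 = 2*5*5/10 + 1 = 6.0000.
        Var[R] = 2*n_A*n_B*(2*n_A*n_B - n_A - n_B) / ((n_A+n_B)^2 * (n_A+n_B-1)) = 2000/900 = 2.2222.
        SD[R] = 1.4907.
Step 4: R = E[R], so z = 0 with no continuity correction.
Step 5: Two-sided p-value via normal approximation = 2*(1 - Phi(|z|)) = 1.000000.
Step 6: alpha = 0.05. fail to reject H0.

R = 6, z = 0.0000, p = 1.000000, fail to reject H0.


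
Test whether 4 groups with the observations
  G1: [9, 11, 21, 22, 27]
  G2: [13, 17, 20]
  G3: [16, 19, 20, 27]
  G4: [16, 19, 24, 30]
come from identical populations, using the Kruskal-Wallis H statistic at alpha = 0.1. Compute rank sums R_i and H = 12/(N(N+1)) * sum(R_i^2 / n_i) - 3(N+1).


Step 1: Combine all N = 16 observations and assign midranks.
sorted (value, group, rank): (9,G1,1), (11,G1,2), (13,G2,3), (16,G3,4.5), (16,G4,4.5), (17,G2,6), (19,G3,7.5), (19,G4,7.5), (20,G2,9.5), (20,G3,9.5), (21,G1,11), (22,G1,12), (24,G4,13), (27,G1,14.5), (27,G3,14.5), (30,G4,16)
Step 2: Sum ranks within each group.
R_1 = 40.5 (n_1 = 5)
R_2 = 18.5 (n_2 = 3)
R_3 = 36 (n_3 = 4)
R_4 = 41 (n_4 = 4)
Step 3: H = 12/(N(N+1)) * sum(R_i^2/n_i) - 3(N+1)
     = 12/(16*17) * (40.5^2/5 + 18.5^2/3 + 36^2/4 + 41^2/4) - 3*17
     = 0.044118 * 1186.38 - 51
     = 1.340441.
Step 4: Ties present; correction factor C = 1 - 24/(16^3 - 16) = 0.994118. Corrected H = 1.340441 / 0.994118 = 1.348373.
Step 5: Under H0, H ~ chi^2(3); p-value = 0.717680.
Step 6: alpha = 0.1. fail to reject H0.

H = 1.3484, df = 3, p = 0.717680, fail to reject H0.


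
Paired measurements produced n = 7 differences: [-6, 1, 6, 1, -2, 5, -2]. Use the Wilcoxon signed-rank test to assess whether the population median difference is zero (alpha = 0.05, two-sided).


Step 1: Drop any zero differences (none here) and take |d_i|.
|d| = [6, 1, 6, 1, 2, 5, 2]
Step 2: Midrank |d_i| (ties get averaged ranks).
ranks: |6|->6.5, |1|->1.5, |6|->6.5, |1|->1.5, |2|->3.5, |5|->5, |2|->3.5
Step 3: Attach original signs; sum ranks with positive sign and with negative sign.
W+ = 1.5 + 6.5 + 1.5 + 5 = 14.5
W- = 6.5 + 3.5 + 3.5 = 13.5
(Check: W+ + W- = 28 should equal n(n+1)/2 = 28.)
Step 4: Test statistic W = min(W+, W-) = 13.5.
Step 5: Ties in |d|, so use the tie-corrected normal approximation.
        E[W] = n(n+1)/4 = 7*8/4 = 14.
        Tie groups: |d|=1 (t=2), |d|=2 (t=2), |d|=6 (t=2); sum(t^3 - t) = 18.
        Var[W] = n(n+1)(2n+1)/24 - sum(t^3-t)/48 = 840/24 - 18/48 = 34.625.
        z = (W - E[W]) / sqrt(Var[W]) = (13.5 - 14) / 5.8843 = -0.0850.
        Two-sided p = 2*Phi(z) = 0.932284.
Step 6: alpha = 0.05. fail to reject H0.

W+ = 14.5, W- = 13.5, W = min = 13.5, p = 0.932284, fail to reject H0.


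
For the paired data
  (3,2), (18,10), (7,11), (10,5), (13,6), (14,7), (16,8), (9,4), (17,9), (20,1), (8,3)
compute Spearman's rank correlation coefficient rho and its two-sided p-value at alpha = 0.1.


Step 1: Rank x and y separately (midranks; no ties here).
rank(x): 3->1, 18->10, 7->2, 10->5, 13->6, 14->7, 16->8, 9->4, 17->9, 20->11, 8->3
rank(y): 2->2, 10->10, 11->11, 5->5, 6->6, 7->7, 8->8, 4->4, 9->9, 1->1, 3->3
Step 2: d_i = R_x(i) - R_y(i); compute d_i^2.
  (1-2)^2=1, (10-10)^2=0, (2-11)^2=81, (5-5)^2=0, (6-6)^2=0, (7-7)^2=0, (8-8)^2=0, (4-4)^2=0, (9-9)^2=0, (11-1)^2=100, (3-3)^2=0
sum(d^2) = 182.
Step 3: rho = 1 - 6*182 / (11*(11^2 - 1)) = 1 - 1092/1320 = 0.172727.
Step 4: Under H0, t = rho * sqrt((n-2)/(1-rho^2)) = 0.5261 ~ t(9).
Step 5: Two-sided p-value from the t-distribution with 9 df = 0.611542.
Step 6: alpha = 0.1. fail to reject H0.

rho = 0.1727, p = 0.611542, fail to reject H0 at alpha = 0.1.


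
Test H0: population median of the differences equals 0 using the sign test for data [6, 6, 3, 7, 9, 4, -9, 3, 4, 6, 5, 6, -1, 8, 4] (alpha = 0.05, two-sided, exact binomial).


Step 1: Discard zero differences. Original n = 15; n_eff = number of nonzero differences = 15.
Nonzero differences (with sign): +6, +6, +3, +7, +9, +4, -9, +3, +4, +6, +5, +6, -1, +8, +4
Step 2: Count signs: positive = 13, negative = 2.
Step 3: Under H0: P(positive) = 0.5, so the number of positives S ~ Bin(15, 0.5).
Step 4: Two-sided exact p-value = sum of Bin(15,0.5) probabilities at or below the observed probability = 0.007385.
Step 5: alpha = 0.05. reject H0.

n_eff = 15, pos = 13, neg = 2, p = 0.007385, reject H0.


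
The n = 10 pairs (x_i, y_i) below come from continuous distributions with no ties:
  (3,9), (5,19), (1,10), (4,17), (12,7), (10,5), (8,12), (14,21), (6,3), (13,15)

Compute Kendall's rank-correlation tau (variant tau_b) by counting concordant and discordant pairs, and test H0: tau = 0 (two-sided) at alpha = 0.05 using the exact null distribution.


Step 1: Enumerate the 45 unordered pairs (i,j) with i<j and classify each by sign(x_j-x_i) * sign(y_j-y_i).
  (1,2):dx=+2,dy=+10->C; (1,3):dx=-2,dy=+1->D; (1,4):dx=+1,dy=+8->C; (1,5):dx=+9,dy=-2->D
  (1,6):dx=+7,dy=-4->D; (1,7):dx=+5,dy=+3->C; (1,8):dx=+11,dy=+12->C; (1,9):dx=+3,dy=-6->D
  (1,10):dx=+10,dy=+6->C; (2,3):dx=-4,dy=-9->C; (2,4):dx=-1,dy=-2->C; (2,5):dx=+7,dy=-12->D
  (2,6):dx=+5,dy=-14->D; (2,7):dx=+3,dy=-7->D; (2,8):dx=+9,dy=+2->C; (2,9):dx=+1,dy=-16->D
  (2,10):dx=+8,dy=-4->D; (3,4):dx=+3,dy=+7->C; (3,5):dx=+11,dy=-3->D; (3,6):dx=+9,dy=-5->D
  (3,7):dx=+7,dy=+2->C; (3,8):dx=+13,dy=+11->C; (3,9):dx=+5,dy=-7->D; (3,10):dx=+12,dy=+5->C
  (4,5):dx=+8,dy=-10->D; (4,6):dx=+6,dy=-12->D; (4,7):dx=+4,dy=-5->D; (4,8):dx=+10,dy=+4->C
  (4,9):dx=+2,dy=-14->D; (4,10):dx=+9,dy=-2->D; (5,6):dx=-2,dy=-2->C; (5,7):dx=-4,dy=+5->D
  (5,8):dx=+2,dy=+14->C; (5,9):dx=-6,dy=-4->C; (5,10):dx=+1,dy=+8->C; (6,7):dx=-2,dy=+7->D
  (6,8):dx=+4,dy=+16->C; (6,9):dx=-4,dy=-2->C; (6,10):dx=+3,dy=+10->C; (7,8):dx=+6,dy=+9->C
  (7,9):dx=-2,dy=-9->C; (7,10):dx=+5,dy=+3->C; (8,9):dx=-8,dy=-18->C; (8,10):dx=-1,dy=-6->C
  (9,10):dx=+7,dy=+12->C
Step 2: C = 26, D = 19, total pairs = 45.
Step 3: tau = (C - D)/(n(n-1)/2) = (26 - 19)/45 = 0.155556.
Step 4: Exact two-sided p-value (enumerate n! = 3628800 permutations of y under H0): p = 0.600654.
Step 5: alpha = 0.05. fail to reject H0.

tau_b = 0.1556 (C=26, D=19), p = 0.600654, fail to reject H0.


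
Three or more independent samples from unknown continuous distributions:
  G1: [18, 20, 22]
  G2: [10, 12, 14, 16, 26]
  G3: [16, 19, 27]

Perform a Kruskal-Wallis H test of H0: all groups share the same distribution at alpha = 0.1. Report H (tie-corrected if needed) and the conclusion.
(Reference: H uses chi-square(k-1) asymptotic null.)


Step 1: Combine all N = 11 observations and assign midranks.
sorted (value, group, rank): (10,G2,1), (12,G2,2), (14,G2,3), (16,G2,4.5), (16,G3,4.5), (18,G1,6), (19,G3,7), (20,G1,8), (22,G1,9), (26,G2,10), (27,G3,11)
Step 2: Sum ranks within each group.
R_1 = 23 (n_1 = 3)
R_2 = 20.5 (n_2 = 5)
R_3 = 22.5 (n_3 = 3)
Step 3: H = 12/(N(N+1)) * sum(R_i^2/n_i) - 3(N+1)
     = 12/(11*12) * (23^2/3 + 20.5^2/5 + 22.5^2/3) - 3*12
     = 0.090909 * 429.133 - 36
     = 3.012121.
Step 4: Ties present; correction factor C = 1 - 6/(11^3 - 11) = 0.995455. Corrected H = 3.012121 / 0.995455 = 3.025875.
Step 5: Under H0, H ~ chi^2(2); p-value = 0.220262.
Step 6: alpha = 0.1. fail to reject H0.

H = 3.0259, df = 2, p = 0.220262, fail to reject H0.


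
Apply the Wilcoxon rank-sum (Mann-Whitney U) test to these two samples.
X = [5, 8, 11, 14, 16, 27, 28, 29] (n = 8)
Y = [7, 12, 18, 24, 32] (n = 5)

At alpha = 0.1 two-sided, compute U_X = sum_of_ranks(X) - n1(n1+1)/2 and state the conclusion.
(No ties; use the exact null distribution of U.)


Step 1: Combine and sort all 13 observations; assign midranks.
sorted (value, group): (5,X), (7,Y), (8,X), (11,X), (12,Y), (14,X), (16,X), (18,Y), (24,Y), (27,X), (28,X), (29,X), (32,Y)
ranks: 5->1, 7->2, 8->3, 11->4, 12->5, 14->6, 16->7, 18->8, 24->9, 27->10, 28->11, 29->12, 32->13
Step 2: Rank sum for X: R1 = 1 + 3 + 4 + 6 + 7 + 10 + 11 + 12 = 54.
Step 3: U_X = R1 - n1(n1+1)/2 = 54 - 8*9/2 = 54 - 36 = 18.
       U_Y = n1*n2 - U_X = 40 - 18 = 22.
Step 4: No ties, so the exact null distribution of U (based on enumerating the C(13,8) = 1287 equally likely rank assignments) gives the two-sided p-value.
Step 5: p-value = 0.832945; compare to alpha = 0.1. fail to reject H0.

U_X = 18, p = 0.832945, fail to reject H0 at alpha = 0.1.


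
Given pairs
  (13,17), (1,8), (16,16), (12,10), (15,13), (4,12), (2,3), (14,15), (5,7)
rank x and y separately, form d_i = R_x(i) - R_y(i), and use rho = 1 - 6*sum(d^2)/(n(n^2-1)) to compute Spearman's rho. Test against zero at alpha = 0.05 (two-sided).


Step 1: Rank x and y separately (midranks; no ties here).
rank(x): 13->6, 1->1, 16->9, 12->5, 15->8, 4->3, 2->2, 14->7, 5->4
rank(y): 17->9, 8->3, 16->8, 10->4, 13->6, 12->5, 3->1, 15->7, 7->2
Step 2: d_i = R_x(i) - R_y(i); compute d_i^2.
  (6-9)^2=9, (1-3)^2=4, (9-8)^2=1, (5-4)^2=1, (8-6)^2=4, (3-5)^2=4, (2-1)^2=1, (7-7)^2=0, (4-2)^2=4
sum(d^2) = 28.
Step 3: rho = 1 - 6*28 / (9*(9^2 - 1)) = 1 - 168/720 = 0.766667.
Step 4: Under H0, t = rho * sqrt((n-2)/(1-rho^2)) = 3.1593 ~ t(7).
Step 5: Two-sided p-value from the t-distribution with 7 df = 0.015944.
Step 6: alpha = 0.05. reject H0.

rho = 0.7667, p = 0.015944, reject H0 at alpha = 0.05.


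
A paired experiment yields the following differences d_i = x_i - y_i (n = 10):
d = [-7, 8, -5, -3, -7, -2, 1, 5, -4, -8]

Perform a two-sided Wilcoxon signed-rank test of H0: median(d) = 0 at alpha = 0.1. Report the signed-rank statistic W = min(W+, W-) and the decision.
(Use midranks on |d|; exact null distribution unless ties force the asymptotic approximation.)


Step 1: Drop any zero differences (none here) and take |d_i|.
|d| = [7, 8, 5, 3, 7, 2, 1, 5, 4, 8]
Step 2: Midrank |d_i| (ties get averaged ranks).
ranks: |7|->7.5, |8|->9.5, |5|->5.5, |3|->3, |7|->7.5, |2|->2, |1|->1, |5|->5.5, |4|->4, |8|->9.5
Step 3: Attach original signs; sum ranks with positive sign and with negative sign.
W+ = 9.5 + 1 + 5.5 = 16
W- = 7.5 + 5.5 + 3 + 7.5 + 2 + 4 + 9.5 = 39
(Check: W+ + W- = 55 should equal n(n+1)/2 = 55.)
Step 4: Test statistic W = min(W+, W-) = 16.
Step 5: Ties in |d|, so use the tie-corrected normal approximation.
        E[W] = n(n+1)/4 = 10*11/4 = 27.5.
        Tie groups: |d|=5 (t=2), |d|=7 (t=2), |d|=8 (t=2); sum(t^3 - t) = 18.
        Var[W] = n(n+1)(2n+1)/24 - sum(t^3-t)/48 = 2310/24 - 18/48 = 95.875.
        z = (W - E[W]) / sqrt(Var[W]) = (16 - 27.5) / 9.7916 = -1.1745.
        Two-sided p = 2*Phi(z) = 0.240203.
Step 6: alpha = 0.1. fail to reject H0.

W+ = 16, W- = 39, W = min = 16, p = 0.240203, fail to reject H0.


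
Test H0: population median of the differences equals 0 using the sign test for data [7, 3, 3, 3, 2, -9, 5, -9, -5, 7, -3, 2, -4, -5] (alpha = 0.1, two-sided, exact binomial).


Step 1: Discard zero differences. Original n = 14; n_eff = number of nonzero differences = 14.
Nonzero differences (with sign): +7, +3, +3, +3, +2, -9, +5, -9, -5, +7, -3, +2, -4, -5
Step 2: Count signs: positive = 8, negative = 6.
Step 3: Under H0: P(positive) = 0.5, so the number of positives S ~ Bin(14, 0.5).
Step 4: Two-sided exact p-value = sum of Bin(14,0.5) probabilities at or below the observed probability = 0.790527.
Step 5: alpha = 0.1. fail to reject H0.

n_eff = 14, pos = 8, neg = 6, p = 0.790527, fail to reject H0.


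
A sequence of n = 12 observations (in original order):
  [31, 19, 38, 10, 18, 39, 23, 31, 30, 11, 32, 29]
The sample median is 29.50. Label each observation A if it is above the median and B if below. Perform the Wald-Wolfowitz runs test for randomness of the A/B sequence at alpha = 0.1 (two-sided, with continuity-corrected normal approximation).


Step 1: Compute median = 29.50; label A = above, B = below.
Labels in order: ABABBABAABAB  (n_A = 6, n_B = 6)
Step 2: Count runs R = 10.
Step 3: Under H0 (random ordering), E[R] = 2*n_A*n_B/(n_A+n_B) + 1 = 2*6*6/12 + 1 = 7.0000.
        Var[R] = 2*n_A*n_B*(2*n_A*n_B - n_A - n_B) / ((n_A+n_B)^2 * (n_A+n_B-1)) = 4320/1584 = 2.7273.
        SD[R] = 1.6514.
Step 4: Continuity-corrected z = (R - 0.5 - E[R]) / SD[R] = (10 - 0.5 - 7.0000) / 1.6514 = 1.5138.
Step 5: Two-sided p-value via normal approximation = 2*(1 - Phi(|z|)) = 0.130070.
Step 6: alpha = 0.1. fail to reject H0.

R = 10, z = 1.5138, p = 0.130070, fail to reject H0.


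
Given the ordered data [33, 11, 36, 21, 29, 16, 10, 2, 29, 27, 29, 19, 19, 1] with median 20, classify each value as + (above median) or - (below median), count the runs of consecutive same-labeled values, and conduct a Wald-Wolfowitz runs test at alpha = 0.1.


Step 1: Compute median = 20; label A = above, B = below.
Labels in order: ABAAABBBAAABBB  (n_A = 7, n_B = 7)
Step 2: Count runs R = 6.
Step 3: Under H0 (random ordering), E[R] = 2*n_A*n_B/(n_A+n_B) + 1 = 2*7*7/14 + 1 = 8.0000.
        Var[R] = 2*n_A*n_B*(2*n_A*n_B - n_A - n_B) / ((n_A+n_B)^2 * (n_A+n_B-1)) = 8232/2548 = 3.2308.
        SD[R] = 1.7974.
Step 4: Continuity-corrected z = (R + 0.5 - E[R]) / SD[R] = (6 + 0.5 - 8.0000) / 1.7974 = -0.8345.
Step 5: Two-sided p-value via normal approximation = 2*(1 - Phi(|z|)) = 0.403986.
Step 6: alpha = 0.1. fail to reject H0.

R = 6, z = -0.8345, p = 0.403986, fail to reject H0.


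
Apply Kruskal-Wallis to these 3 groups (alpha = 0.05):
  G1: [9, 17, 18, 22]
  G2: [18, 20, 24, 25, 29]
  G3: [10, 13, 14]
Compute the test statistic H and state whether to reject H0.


Step 1: Combine all N = 12 observations and assign midranks.
sorted (value, group, rank): (9,G1,1), (10,G3,2), (13,G3,3), (14,G3,4), (17,G1,5), (18,G1,6.5), (18,G2,6.5), (20,G2,8), (22,G1,9), (24,G2,10), (25,G2,11), (29,G2,12)
Step 2: Sum ranks within each group.
R_1 = 21.5 (n_1 = 4)
R_2 = 47.5 (n_2 = 5)
R_3 = 9 (n_3 = 3)
Step 3: H = 12/(N(N+1)) * sum(R_i^2/n_i) - 3(N+1)
     = 12/(12*13) * (21.5^2/4 + 47.5^2/5 + 9^2/3) - 3*13
     = 0.076923 * 593.812 - 39
     = 6.677885.
Step 4: Ties present; correction factor C = 1 - 6/(12^3 - 12) = 0.996503. Corrected H = 6.677885 / 0.996503 = 6.701316.
Step 5: Under H0, H ~ chi^2(2); p-value = 0.035061.
Step 6: alpha = 0.05. reject H0.

H = 6.7013, df = 2, p = 0.035061, reject H0.


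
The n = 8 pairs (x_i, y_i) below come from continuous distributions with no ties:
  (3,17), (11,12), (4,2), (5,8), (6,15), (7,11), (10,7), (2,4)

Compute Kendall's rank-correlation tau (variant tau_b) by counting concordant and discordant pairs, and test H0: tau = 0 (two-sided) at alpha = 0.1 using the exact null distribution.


Step 1: Enumerate the 28 unordered pairs (i,j) with i<j and classify each by sign(x_j-x_i) * sign(y_j-y_i).
  (1,2):dx=+8,dy=-5->D; (1,3):dx=+1,dy=-15->D; (1,4):dx=+2,dy=-9->D; (1,5):dx=+3,dy=-2->D
  (1,6):dx=+4,dy=-6->D; (1,7):dx=+7,dy=-10->D; (1,8):dx=-1,dy=-13->C; (2,3):dx=-7,dy=-10->C
  (2,4):dx=-6,dy=-4->C; (2,5):dx=-5,dy=+3->D; (2,6):dx=-4,dy=-1->C; (2,7):dx=-1,dy=-5->C
  (2,8):dx=-9,dy=-8->C; (3,4):dx=+1,dy=+6->C; (3,5):dx=+2,dy=+13->C; (3,6):dx=+3,dy=+9->C
  (3,7):dx=+6,dy=+5->C; (3,8):dx=-2,dy=+2->D; (4,5):dx=+1,dy=+7->C; (4,6):dx=+2,dy=+3->C
  (4,7):dx=+5,dy=-1->D; (4,8):dx=-3,dy=-4->C; (5,6):dx=+1,dy=-4->D; (5,7):dx=+4,dy=-8->D
  (5,8):dx=-4,dy=-11->C; (6,7):dx=+3,dy=-4->D; (6,8):dx=-5,dy=-7->C; (7,8):dx=-8,dy=-3->C
Step 2: C = 16, D = 12, total pairs = 28.
Step 3: tau = (C - D)/(n(n-1)/2) = (16 - 12)/28 = 0.142857.
Step 4: Exact two-sided p-value (enumerate n! = 40320 permutations of y under H0): p = 0.719544.
Step 5: alpha = 0.1. fail to reject H0.

tau_b = 0.1429 (C=16, D=12), p = 0.719544, fail to reject H0.


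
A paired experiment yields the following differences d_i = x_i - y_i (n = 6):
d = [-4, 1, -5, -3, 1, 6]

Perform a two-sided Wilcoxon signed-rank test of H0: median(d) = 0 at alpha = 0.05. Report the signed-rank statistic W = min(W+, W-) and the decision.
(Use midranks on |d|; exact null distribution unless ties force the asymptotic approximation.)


Step 1: Drop any zero differences (none here) and take |d_i|.
|d| = [4, 1, 5, 3, 1, 6]
Step 2: Midrank |d_i| (ties get averaged ranks).
ranks: |4|->4, |1|->1.5, |5|->5, |3|->3, |1|->1.5, |6|->6
Step 3: Attach original signs; sum ranks with positive sign and with negative sign.
W+ = 1.5 + 1.5 + 6 = 9
W- = 4 + 5 + 3 = 12
(Check: W+ + W- = 21 should equal n(n+1)/2 = 21.)
Step 4: Test statistic W = min(W+, W-) = 9.
Step 5: Ties in |d|, so use the tie-corrected normal approximation.
        E[W] = n(n+1)/4 = 6*7/4 = 10.5.
        Tie groups: |d|=1 (t=2); sum(t^3 - t) = 6.
        Var[W] = n(n+1)(2n+1)/24 - sum(t^3-t)/48 = 546/24 - 6/48 = 22.625.
        z = (W - E[W]) / sqrt(Var[W]) = (9 - 10.5) / 4.7566 = -0.3154.
        Two-sided p = 2*Phi(z) = 0.752494.
Step 6: alpha = 0.05. fail to reject H0.

W+ = 9, W- = 12, W = min = 9, p = 0.752494, fail to reject H0.


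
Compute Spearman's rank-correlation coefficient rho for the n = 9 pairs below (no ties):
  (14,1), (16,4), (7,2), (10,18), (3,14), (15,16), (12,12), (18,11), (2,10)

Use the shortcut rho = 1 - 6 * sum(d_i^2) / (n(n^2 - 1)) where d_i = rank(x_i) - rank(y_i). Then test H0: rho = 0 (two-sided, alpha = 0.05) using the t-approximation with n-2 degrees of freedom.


Step 1: Rank x and y separately (midranks; no ties here).
rank(x): 14->6, 16->8, 7->3, 10->4, 3->2, 15->7, 12->5, 18->9, 2->1
rank(y): 1->1, 4->3, 2->2, 18->9, 14->7, 16->8, 12->6, 11->5, 10->4
Step 2: d_i = R_x(i) - R_y(i); compute d_i^2.
  (6-1)^2=25, (8-3)^2=25, (3-2)^2=1, (4-9)^2=25, (2-7)^2=25, (7-8)^2=1, (5-6)^2=1, (9-5)^2=16, (1-4)^2=9
sum(d^2) = 128.
Step 3: rho = 1 - 6*128 / (9*(9^2 - 1)) = 1 - 768/720 = -0.066667.
Step 4: Under H0, t = rho * sqrt((n-2)/(1-rho^2)) = -0.1768 ~ t(7).
Step 5: Two-sided p-value from the t-distribution with 7 df = 0.864690.
Step 6: alpha = 0.05. fail to reject H0.

rho = -0.0667, p = 0.864690, fail to reject H0 at alpha = 0.05.


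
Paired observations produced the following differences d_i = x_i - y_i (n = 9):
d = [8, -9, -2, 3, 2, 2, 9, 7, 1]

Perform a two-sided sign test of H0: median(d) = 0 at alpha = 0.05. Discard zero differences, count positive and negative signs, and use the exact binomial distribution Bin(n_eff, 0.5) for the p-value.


Step 1: Discard zero differences. Original n = 9; n_eff = number of nonzero differences = 9.
Nonzero differences (with sign): +8, -9, -2, +3, +2, +2, +9, +7, +1
Step 2: Count signs: positive = 7, negative = 2.
Step 3: Under H0: P(positive) = 0.5, so the number of positives S ~ Bin(9, 0.5).
Step 4: Two-sided exact p-value = sum of Bin(9,0.5) probabilities at or below the observed probability = 0.179688.
Step 5: alpha = 0.05. fail to reject H0.

n_eff = 9, pos = 7, neg = 2, p = 0.179688, fail to reject H0.


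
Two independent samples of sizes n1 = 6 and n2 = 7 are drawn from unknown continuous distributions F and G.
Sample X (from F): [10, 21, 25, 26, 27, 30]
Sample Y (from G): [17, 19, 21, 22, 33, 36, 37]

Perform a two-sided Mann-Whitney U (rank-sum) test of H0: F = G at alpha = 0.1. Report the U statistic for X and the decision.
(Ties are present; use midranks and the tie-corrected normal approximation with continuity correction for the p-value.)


Step 1: Combine and sort all 13 observations; assign midranks.
sorted (value, group): (10,X), (17,Y), (19,Y), (21,X), (21,Y), (22,Y), (25,X), (26,X), (27,X), (30,X), (33,Y), (36,Y), (37,Y)
ranks: 10->1, 17->2, 19->3, 21->4.5, 21->4.5, 22->6, 25->7, 26->8, 27->9, 30->10, 33->11, 36->12, 37->13
Step 2: Rank sum for X: R1 = 1 + 4.5 + 7 + 8 + 9 + 10 = 39.5.
Step 3: U_X = R1 - n1(n1+1)/2 = 39.5 - 6*7/2 = 39.5 - 21 = 18.5.
       U_Y = n1*n2 - U_X = 42 - 18.5 = 23.5.
Step 4: Ties are present, so use the tie-corrected normal approximation (with continuity correction) for the p-value.
Step 5: p-value = 0.774796; compare to alpha = 0.1. fail to reject H0.

U_X = 18.5, p = 0.774796, fail to reject H0 at alpha = 0.1.


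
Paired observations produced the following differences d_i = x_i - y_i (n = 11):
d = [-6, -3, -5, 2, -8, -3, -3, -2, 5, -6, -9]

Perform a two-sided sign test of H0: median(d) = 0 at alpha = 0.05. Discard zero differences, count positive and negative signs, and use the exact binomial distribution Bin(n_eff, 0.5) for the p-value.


Step 1: Discard zero differences. Original n = 11; n_eff = number of nonzero differences = 11.
Nonzero differences (with sign): -6, -3, -5, +2, -8, -3, -3, -2, +5, -6, -9
Step 2: Count signs: positive = 2, negative = 9.
Step 3: Under H0: P(positive) = 0.5, so the number of positives S ~ Bin(11, 0.5).
Step 4: Two-sided exact p-value = sum of Bin(11,0.5) probabilities at or below the observed probability = 0.065430.
Step 5: alpha = 0.05. fail to reject H0.

n_eff = 11, pos = 2, neg = 9, p = 0.065430, fail to reject H0.


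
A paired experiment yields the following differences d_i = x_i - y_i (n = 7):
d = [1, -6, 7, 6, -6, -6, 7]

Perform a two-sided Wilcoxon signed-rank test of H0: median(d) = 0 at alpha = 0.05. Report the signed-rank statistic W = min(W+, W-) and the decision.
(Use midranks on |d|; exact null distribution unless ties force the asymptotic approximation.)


Step 1: Drop any zero differences (none here) and take |d_i|.
|d| = [1, 6, 7, 6, 6, 6, 7]
Step 2: Midrank |d_i| (ties get averaged ranks).
ranks: |1|->1, |6|->3.5, |7|->6.5, |6|->3.5, |6|->3.5, |6|->3.5, |7|->6.5
Step 3: Attach original signs; sum ranks with positive sign and with negative sign.
W+ = 1 + 6.5 + 3.5 + 6.5 = 17.5
W- = 3.5 + 3.5 + 3.5 = 10.5
(Check: W+ + W- = 28 should equal n(n+1)/2 = 28.)
Step 4: Test statistic W = min(W+, W-) = 10.5.
Step 5: Ties in |d|, so use the tie-corrected normal approximation.
        E[W] = n(n+1)/4 = 7*8/4 = 14.
        Tie groups: |d|=6 (t=4), |d|=7 (t=2); sum(t^3 - t) = 66.
        Var[W] = n(n+1)(2n+1)/24 - sum(t^3-t)/48 = 840/24 - 66/48 = 33.625.
        z = (W - E[W]) / sqrt(Var[W]) = (10.5 - 14) / 5.7987 = -0.6036.
        Two-sided p = 2*Phi(z) = 0.546121.
Step 6: alpha = 0.05. fail to reject H0.

W+ = 17.5, W- = 10.5, W = min = 10.5, p = 0.546121, fail to reject H0.


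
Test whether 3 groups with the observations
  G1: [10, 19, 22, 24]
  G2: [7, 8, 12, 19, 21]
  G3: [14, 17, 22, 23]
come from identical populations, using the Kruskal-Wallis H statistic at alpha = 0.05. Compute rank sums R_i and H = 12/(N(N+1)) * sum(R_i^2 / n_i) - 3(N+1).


Step 1: Combine all N = 13 observations and assign midranks.
sorted (value, group, rank): (7,G2,1), (8,G2,2), (10,G1,3), (12,G2,4), (14,G3,5), (17,G3,6), (19,G1,7.5), (19,G2,7.5), (21,G2,9), (22,G1,10.5), (22,G3,10.5), (23,G3,12), (24,G1,13)
Step 2: Sum ranks within each group.
R_1 = 34 (n_1 = 4)
R_2 = 23.5 (n_2 = 5)
R_3 = 33.5 (n_3 = 4)
Step 3: H = 12/(N(N+1)) * sum(R_i^2/n_i) - 3(N+1)
     = 12/(13*14) * (34^2/4 + 23.5^2/5 + 33.5^2/4) - 3*14
     = 0.065934 * 680.013 - 42
     = 2.835989.
Step 4: Ties present; correction factor C = 1 - 12/(13^3 - 13) = 0.994505. Corrected H = 2.835989 / 0.994505 = 2.851657.
Step 5: Under H0, H ~ chi^2(2); p-value = 0.240309.
Step 6: alpha = 0.05. fail to reject H0.

H = 2.8517, df = 2, p = 0.240309, fail to reject H0.


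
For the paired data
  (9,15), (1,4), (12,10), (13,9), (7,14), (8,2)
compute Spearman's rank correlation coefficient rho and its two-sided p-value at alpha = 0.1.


Step 1: Rank x and y separately (midranks; no ties here).
rank(x): 9->4, 1->1, 12->5, 13->6, 7->2, 8->3
rank(y): 15->6, 4->2, 10->4, 9->3, 14->5, 2->1
Step 2: d_i = R_x(i) - R_y(i); compute d_i^2.
  (4-6)^2=4, (1-2)^2=1, (5-4)^2=1, (6-3)^2=9, (2-5)^2=9, (3-1)^2=4
sum(d^2) = 28.
Step 3: rho = 1 - 6*28 / (6*(6^2 - 1)) = 1 - 168/210 = 0.200000.
Step 4: Under H0, t = rho * sqrt((n-2)/(1-rho^2)) = 0.4082 ~ t(4).
Step 5: Two-sided p-value from the t-distribution with 4 df = 0.704000.
Step 6: alpha = 0.1. fail to reject H0.

rho = 0.2000, p = 0.704000, fail to reject H0 at alpha = 0.1.


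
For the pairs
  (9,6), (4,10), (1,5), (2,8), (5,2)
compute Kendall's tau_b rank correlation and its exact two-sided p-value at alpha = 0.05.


Step 1: Enumerate the 10 unordered pairs (i,j) with i<j and classify each by sign(x_j-x_i) * sign(y_j-y_i).
  (1,2):dx=-5,dy=+4->D; (1,3):dx=-8,dy=-1->C; (1,4):dx=-7,dy=+2->D; (1,5):dx=-4,dy=-4->C
  (2,3):dx=-3,dy=-5->C; (2,4):dx=-2,dy=-2->C; (2,5):dx=+1,dy=-8->D; (3,4):dx=+1,dy=+3->C
  (3,5):dx=+4,dy=-3->D; (4,5):dx=+3,dy=-6->D
Step 2: C = 5, D = 5, total pairs = 10.
Step 3: tau = (C - D)/(n(n-1)/2) = (5 - 5)/10 = 0.000000.
Step 4: Exact two-sided p-value (enumerate n! = 120 permutations of y under H0): p = 1.000000.
Step 5: alpha = 0.05. fail to reject H0.

tau_b = 0.0000 (C=5, D=5), p = 1.000000, fail to reject H0.


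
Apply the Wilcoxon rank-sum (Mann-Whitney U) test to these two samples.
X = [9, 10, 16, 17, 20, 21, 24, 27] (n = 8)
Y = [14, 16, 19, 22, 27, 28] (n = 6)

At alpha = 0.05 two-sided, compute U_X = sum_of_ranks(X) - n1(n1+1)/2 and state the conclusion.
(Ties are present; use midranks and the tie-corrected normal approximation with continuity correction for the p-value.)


Step 1: Combine and sort all 14 observations; assign midranks.
sorted (value, group): (9,X), (10,X), (14,Y), (16,X), (16,Y), (17,X), (19,Y), (20,X), (21,X), (22,Y), (24,X), (27,X), (27,Y), (28,Y)
ranks: 9->1, 10->2, 14->3, 16->4.5, 16->4.5, 17->6, 19->7, 20->8, 21->9, 22->10, 24->11, 27->12.5, 27->12.5, 28->14
Step 2: Rank sum for X: R1 = 1 + 2 + 4.5 + 6 + 8 + 9 + 11 + 12.5 = 54.
Step 3: U_X = R1 - n1(n1+1)/2 = 54 - 8*9/2 = 54 - 36 = 18.
       U_Y = n1*n2 - U_X = 48 - 18 = 30.
Step 4: Ties are present, so use the tie-corrected normal approximation (with continuity correction) for the p-value.
Step 5: p-value = 0.476705; compare to alpha = 0.05. fail to reject H0.

U_X = 18, p = 0.476705, fail to reject H0 at alpha = 0.05.


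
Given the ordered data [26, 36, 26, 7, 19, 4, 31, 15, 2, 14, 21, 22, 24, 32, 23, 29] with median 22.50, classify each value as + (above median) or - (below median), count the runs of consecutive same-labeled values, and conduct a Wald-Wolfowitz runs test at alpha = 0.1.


Step 1: Compute median = 22.50; label A = above, B = below.
Labels in order: AAABBBABBBBBAAAA  (n_A = 8, n_B = 8)
Step 2: Count runs R = 5.
Step 3: Under H0 (random ordering), E[R] = 2*n_A*n_B/(n_A+n_B) + 1 = 2*8*8/16 + 1 = 9.0000.
        Var[R] = 2*n_A*n_B*(2*n_A*n_B - n_A - n_B) / ((n_A+n_B)^2 * (n_A+n_B-1)) = 14336/3840 = 3.7333.
        SD[R] = 1.9322.
Step 4: Continuity-corrected z = (R + 0.5 - E[R]) / SD[R] = (5 + 0.5 - 9.0000) / 1.9322 = -1.8114.
Step 5: Two-sided p-value via normal approximation = 2*(1 - Phi(|z|)) = 0.070076.
Step 6: alpha = 0.1. reject H0.

R = 5, z = -1.8114, p = 0.070076, reject H0.


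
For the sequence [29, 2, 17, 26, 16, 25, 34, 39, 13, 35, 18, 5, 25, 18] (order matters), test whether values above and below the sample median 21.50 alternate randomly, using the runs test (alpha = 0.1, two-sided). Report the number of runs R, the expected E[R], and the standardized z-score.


Step 1: Compute median = 21.50; label A = above, B = below.
Labels in order: ABBABAAABABBAB  (n_A = 7, n_B = 7)
Step 2: Count runs R = 10.
Step 3: Under H0 (random ordering), E[R] = 2*n_A*n_B/(n_A+n_B) + 1 = 2*7*7/14 + 1 = 8.0000.
        Var[R] = 2*n_A*n_B*(2*n_A*n_B - n_A - n_B) / ((n_A+n_B)^2 * (n_A+n_B-1)) = 8232/2548 = 3.2308.
        SD[R] = 1.7974.
Step 4: Continuity-corrected z = (R - 0.5 - E[R]) / SD[R] = (10 - 0.5 - 8.0000) / 1.7974 = 0.8345.
Step 5: Two-sided p-value via normal approximation = 2*(1 - Phi(|z|)) = 0.403986.
Step 6: alpha = 0.1. fail to reject H0.

R = 10, z = 0.8345, p = 0.403986, fail to reject H0.


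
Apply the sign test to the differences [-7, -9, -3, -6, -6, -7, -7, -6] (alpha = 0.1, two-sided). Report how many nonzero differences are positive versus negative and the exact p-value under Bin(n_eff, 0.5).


Step 1: Discard zero differences. Original n = 8; n_eff = number of nonzero differences = 8.
Nonzero differences (with sign): -7, -9, -3, -6, -6, -7, -7, -6
Step 2: Count signs: positive = 0, negative = 8.
Step 3: Under H0: P(positive) = 0.5, so the number of positives S ~ Bin(8, 0.5).
Step 4: Two-sided exact p-value = sum of Bin(8,0.5) probabilities at or below the observed probability = 0.007812.
Step 5: alpha = 0.1. reject H0.

n_eff = 8, pos = 0, neg = 8, p = 0.007812, reject H0.


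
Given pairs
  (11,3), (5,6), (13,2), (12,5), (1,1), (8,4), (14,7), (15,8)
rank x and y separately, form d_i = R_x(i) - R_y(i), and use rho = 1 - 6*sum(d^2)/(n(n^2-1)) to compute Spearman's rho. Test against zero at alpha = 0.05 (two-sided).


Step 1: Rank x and y separately (midranks; no ties here).
rank(x): 11->4, 5->2, 13->6, 12->5, 1->1, 8->3, 14->7, 15->8
rank(y): 3->3, 6->6, 2->2, 5->5, 1->1, 4->4, 7->7, 8->8
Step 2: d_i = R_x(i) - R_y(i); compute d_i^2.
  (4-3)^2=1, (2-6)^2=16, (6-2)^2=16, (5-5)^2=0, (1-1)^2=0, (3-4)^2=1, (7-7)^2=0, (8-8)^2=0
sum(d^2) = 34.
Step 3: rho = 1 - 6*34 / (8*(8^2 - 1)) = 1 - 204/504 = 0.595238.
Step 4: Under H0, t = rho * sqrt((n-2)/(1-rho^2)) = 1.8145 ~ t(6).
Step 5: Two-sided p-value from the t-distribution with 6 df = 0.119530.
Step 6: alpha = 0.05. fail to reject H0.

rho = 0.5952, p = 0.119530, fail to reject H0 at alpha = 0.05.


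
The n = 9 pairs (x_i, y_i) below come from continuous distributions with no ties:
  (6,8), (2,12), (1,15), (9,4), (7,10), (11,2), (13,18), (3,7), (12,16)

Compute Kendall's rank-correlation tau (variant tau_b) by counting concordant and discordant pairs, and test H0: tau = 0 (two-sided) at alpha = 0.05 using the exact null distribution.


Step 1: Enumerate the 36 unordered pairs (i,j) with i<j and classify each by sign(x_j-x_i) * sign(y_j-y_i).
  (1,2):dx=-4,dy=+4->D; (1,3):dx=-5,dy=+7->D; (1,4):dx=+3,dy=-4->D; (1,5):dx=+1,dy=+2->C
  (1,6):dx=+5,dy=-6->D; (1,7):dx=+7,dy=+10->C; (1,8):dx=-3,dy=-1->C; (1,9):dx=+6,dy=+8->C
  (2,3):dx=-1,dy=+3->D; (2,4):dx=+7,dy=-8->D; (2,5):dx=+5,dy=-2->D; (2,6):dx=+9,dy=-10->D
  (2,7):dx=+11,dy=+6->C; (2,8):dx=+1,dy=-5->D; (2,9):dx=+10,dy=+4->C; (3,4):dx=+8,dy=-11->D
  (3,5):dx=+6,dy=-5->D; (3,6):dx=+10,dy=-13->D; (3,7):dx=+12,dy=+3->C; (3,8):dx=+2,dy=-8->D
  (3,9):dx=+11,dy=+1->C; (4,5):dx=-2,dy=+6->D; (4,6):dx=+2,dy=-2->D; (4,7):dx=+4,dy=+14->C
  (4,8):dx=-6,dy=+3->D; (4,9):dx=+3,dy=+12->C; (5,6):dx=+4,dy=-8->D; (5,7):dx=+6,dy=+8->C
  (5,8):dx=-4,dy=-3->C; (5,9):dx=+5,dy=+6->C; (6,7):dx=+2,dy=+16->C; (6,8):dx=-8,dy=+5->D
  (6,9):dx=+1,dy=+14->C; (7,8):dx=-10,dy=-11->C; (7,9):dx=-1,dy=-2->C; (8,9):dx=+9,dy=+9->C
Step 2: C = 18, D = 18, total pairs = 36.
Step 3: tau = (C - D)/(n(n-1)/2) = (18 - 18)/36 = 0.000000.
Step 4: Exact two-sided p-value (enumerate n! = 362880 permutations of y under H0): p = 1.000000.
Step 5: alpha = 0.05. fail to reject H0.

tau_b = 0.0000 (C=18, D=18), p = 1.000000, fail to reject H0.


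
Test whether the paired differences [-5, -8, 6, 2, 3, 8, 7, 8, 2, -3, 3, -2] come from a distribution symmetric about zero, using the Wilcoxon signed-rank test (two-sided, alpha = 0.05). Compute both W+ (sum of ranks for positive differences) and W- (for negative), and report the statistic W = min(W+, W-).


Step 1: Drop any zero differences (none here) and take |d_i|.
|d| = [5, 8, 6, 2, 3, 8, 7, 8, 2, 3, 3, 2]
Step 2: Midrank |d_i| (ties get averaged ranks).
ranks: |5|->7, |8|->11, |6|->8, |2|->2, |3|->5, |8|->11, |7|->9, |8|->11, |2|->2, |3|->5, |3|->5, |2|->2
Step 3: Attach original signs; sum ranks with positive sign and with negative sign.
W+ = 8 + 2 + 5 + 11 + 9 + 11 + 2 + 5 = 53
W- = 7 + 11 + 5 + 2 = 25
(Check: W+ + W- = 78 should equal n(n+1)/2 = 78.)
Step 4: Test statistic W = min(W+, W-) = 25.
Step 5: Ties in |d|, so use the tie-corrected normal approximation.
        E[W] = n(n+1)/4 = 12*13/4 = 39.
        Tie groups: |d|=2 (t=3), |d|=3 (t=3), |d|=8 (t=3); sum(t^3 - t) = 72.
        Var[W] = n(n+1)(2n+1)/24 - sum(t^3-t)/48 = 3900/24 - 72/48 = 161.
        z = (W - E[W]) / sqrt(Var[W]) = (25 - 39) / 12.6886 = -1.1034.
        Two-sided p = 2*Phi(z) = 0.269873.
Step 6: alpha = 0.05. fail to reject H0.

W+ = 53, W- = 25, W = min = 25, p = 0.269873, fail to reject H0.


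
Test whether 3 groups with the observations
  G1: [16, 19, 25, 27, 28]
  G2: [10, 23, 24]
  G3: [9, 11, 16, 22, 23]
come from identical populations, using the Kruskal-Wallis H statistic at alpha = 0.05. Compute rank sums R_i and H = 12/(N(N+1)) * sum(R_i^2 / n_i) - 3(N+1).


Step 1: Combine all N = 13 observations and assign midranks.
sorted (value, group, rank): (9,G3,1), (10,G2,2), (11,G3,3), (16,G1,4.5), (16,G3,4.5), (19,G1,6), (22,G3,7), (23,G2,8.5), (23,G3,8.5), (24,G2,10), (25,G1,11), (27,G1,12), (28,G1,13)
Step 2: Sum ranks within each group.
R_1 = 46.5 (n_1 = 5)
R_2 = 20.5 (n_2 = 3)
R_3 = 24 (n_3 = 5)
Step 3: H = 12/(N(N+1)) * sum(R_i^2/n_i) - 3(N+1)
     = 12/(13*14) * (46.5^2/5 + 20.5^2/3 + 24^2/5) - 3*14
     = 0.065934 * 687.733 - 42
     = 3.345055.
Step 4: Ties present; correction factor C = 1 - 12/(13^3 - 13) = 0.994505. Corrected H = 3.345055 / 0.994505 = 3.363536.
Step 5: Under H0, H ~ chi^2(2); p-value = 0.186045.
Step 6: alpha = 0.05. fail to reject H0.

H = 3.3635, df = 2, p = 0.186045, fail to reject H0.
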